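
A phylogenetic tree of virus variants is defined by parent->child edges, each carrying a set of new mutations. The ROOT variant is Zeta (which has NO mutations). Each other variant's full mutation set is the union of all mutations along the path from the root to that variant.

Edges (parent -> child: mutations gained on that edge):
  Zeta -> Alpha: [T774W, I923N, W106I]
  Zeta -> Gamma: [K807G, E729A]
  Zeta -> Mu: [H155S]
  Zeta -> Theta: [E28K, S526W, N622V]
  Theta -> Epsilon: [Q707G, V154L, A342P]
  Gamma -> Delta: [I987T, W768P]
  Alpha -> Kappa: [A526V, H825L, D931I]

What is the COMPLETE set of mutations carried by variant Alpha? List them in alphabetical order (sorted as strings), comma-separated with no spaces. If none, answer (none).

At Zeta: gained [] -> total []
At Alpha: gained ['T774W', 'I923N', 'W106I'] -> total ['I923N', 'T774W', 'W106I']

Answer: I923N,T774W,W106I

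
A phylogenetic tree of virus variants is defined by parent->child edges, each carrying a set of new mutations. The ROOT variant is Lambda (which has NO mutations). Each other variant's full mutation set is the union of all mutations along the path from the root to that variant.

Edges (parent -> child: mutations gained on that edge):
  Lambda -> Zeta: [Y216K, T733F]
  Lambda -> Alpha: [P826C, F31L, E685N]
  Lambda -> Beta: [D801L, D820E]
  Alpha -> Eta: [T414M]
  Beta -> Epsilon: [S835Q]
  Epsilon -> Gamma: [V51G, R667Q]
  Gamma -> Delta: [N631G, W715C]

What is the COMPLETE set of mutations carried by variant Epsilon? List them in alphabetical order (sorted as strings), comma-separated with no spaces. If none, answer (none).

At Lambda: gained [] -> total []
At Beta: gained ['D801L', 'D820E'] -> total ['D801L', 'D820E']
At Epsilon: gained ['S835Q'] -> total ['D801L', 'D820E', 'S835Q']

Answer: D801L,D820E,S835Q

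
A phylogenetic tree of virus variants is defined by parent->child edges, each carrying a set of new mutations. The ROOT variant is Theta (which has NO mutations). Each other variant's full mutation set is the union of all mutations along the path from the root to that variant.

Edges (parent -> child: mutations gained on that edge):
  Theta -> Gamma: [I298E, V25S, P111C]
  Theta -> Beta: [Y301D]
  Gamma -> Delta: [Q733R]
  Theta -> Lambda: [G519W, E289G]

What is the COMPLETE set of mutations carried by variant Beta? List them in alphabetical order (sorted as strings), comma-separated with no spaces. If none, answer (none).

At Theta: gained [] -> total []
At Beta: gained ['Y301D'] -> total ['Y301D']

Answer: Y301D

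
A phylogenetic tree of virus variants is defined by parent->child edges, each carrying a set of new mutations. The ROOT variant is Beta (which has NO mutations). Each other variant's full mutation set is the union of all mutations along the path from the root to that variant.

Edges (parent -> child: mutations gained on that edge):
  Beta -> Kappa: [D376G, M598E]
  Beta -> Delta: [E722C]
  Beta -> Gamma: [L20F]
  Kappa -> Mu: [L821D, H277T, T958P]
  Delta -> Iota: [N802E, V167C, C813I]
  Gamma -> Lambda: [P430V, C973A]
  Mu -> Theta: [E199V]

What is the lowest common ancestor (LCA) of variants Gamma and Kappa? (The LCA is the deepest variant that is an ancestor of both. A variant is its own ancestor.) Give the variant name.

Answer: Beta

Derivation:
Path from root to Gamma: Beta -> Gamma
  ancestors of Gamma: {Beta, Gamma}
Path from root to Kappa: Beta -> Kappa
  ancestors of Kappa: {Beta, Kappa}
Common ancestors: {Beta}
Walk up from Kappa: Kappa (not in ancestors of Gamma), Beta (in ancestors of Gamma)
Deepest common ancestor (LCA) = Beta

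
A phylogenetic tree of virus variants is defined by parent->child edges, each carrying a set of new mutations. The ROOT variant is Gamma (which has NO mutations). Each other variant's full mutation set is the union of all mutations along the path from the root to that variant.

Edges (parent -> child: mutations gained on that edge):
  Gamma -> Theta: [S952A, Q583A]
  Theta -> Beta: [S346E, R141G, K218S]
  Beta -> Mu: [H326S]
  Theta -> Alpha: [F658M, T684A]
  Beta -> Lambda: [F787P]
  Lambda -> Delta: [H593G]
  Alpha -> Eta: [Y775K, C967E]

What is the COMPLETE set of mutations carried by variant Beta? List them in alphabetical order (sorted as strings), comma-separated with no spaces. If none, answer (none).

At Gamma: gained [] -> total []
At Theta: gained ['S952A', 'Q583A'] -> total ['Q583A', 'S952A']
At Beta: gained ['S346E', 'R141G', 'K218S'] -> total ['K218S', 'Q583A', 'R141G', 'S346E', 'S952A']

Answer: K218S,Q583A,R141G,S346E,S952A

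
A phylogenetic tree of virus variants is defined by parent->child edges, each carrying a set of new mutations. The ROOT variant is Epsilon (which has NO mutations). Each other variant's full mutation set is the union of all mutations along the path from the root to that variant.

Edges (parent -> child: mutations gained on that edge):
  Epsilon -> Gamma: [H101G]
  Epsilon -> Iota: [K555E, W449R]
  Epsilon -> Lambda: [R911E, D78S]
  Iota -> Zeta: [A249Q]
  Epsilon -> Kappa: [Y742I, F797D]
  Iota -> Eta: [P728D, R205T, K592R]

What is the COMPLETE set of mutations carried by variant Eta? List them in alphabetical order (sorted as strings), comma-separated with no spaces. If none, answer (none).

Answer: K555E,K592R,P728D,R205T,W449R

Derivation:
At Epsilon: gained [] -> total []
At Iota: gained ['K555E', 'W449R'] -> total ['K555E', 'W449R']
At Eta: gained ['P728D', 'R205T', 'K592R'] -> total ['K555E', 'K592R', 'P728D', 'R205T', 'W449R']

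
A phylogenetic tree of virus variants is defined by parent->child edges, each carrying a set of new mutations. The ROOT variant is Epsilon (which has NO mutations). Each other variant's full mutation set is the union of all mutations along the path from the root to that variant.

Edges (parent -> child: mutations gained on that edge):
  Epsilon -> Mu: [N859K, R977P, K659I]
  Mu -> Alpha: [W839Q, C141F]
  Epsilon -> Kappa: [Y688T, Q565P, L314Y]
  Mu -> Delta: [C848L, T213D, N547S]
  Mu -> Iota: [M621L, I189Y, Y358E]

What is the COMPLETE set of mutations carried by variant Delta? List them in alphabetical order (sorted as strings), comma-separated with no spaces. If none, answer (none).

At Epsilon: gained [] -> total []
At Mu: gained ['N859K', 'R977P', 'K659I'] -> total ['K659I', 'N859K', 'R977P']
At Delta: gained ['C848L', 'T213D', 'N547S'] -> total ['C848L', 'K659I', 'N547S', 'N859K', 'R977P', 'T213D']

Answer: C848L,K659I,N547S,N859K,R977P,T213D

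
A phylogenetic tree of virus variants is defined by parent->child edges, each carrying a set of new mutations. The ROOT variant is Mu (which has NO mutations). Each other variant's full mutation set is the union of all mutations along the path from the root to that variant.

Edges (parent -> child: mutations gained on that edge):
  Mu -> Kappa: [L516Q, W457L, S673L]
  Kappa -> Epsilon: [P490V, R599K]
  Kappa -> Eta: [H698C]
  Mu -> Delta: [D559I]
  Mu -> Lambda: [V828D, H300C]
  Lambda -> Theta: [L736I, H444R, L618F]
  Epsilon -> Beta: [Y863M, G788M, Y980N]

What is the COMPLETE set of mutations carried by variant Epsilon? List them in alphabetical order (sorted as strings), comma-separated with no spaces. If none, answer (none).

Answer: L516Q,P490V,R599K,S673L,W457L

Derivation:
At Mu: gained [] -> total []
At Kappa: gained ['L516Q', 'W457L', 'S673L'] -> total ['L516Q', 'S673L', 'W457L']
At Epsilon: gained ['P490V', 'R599K'] -> total ['L516Q', 'P490V', 'R599K', 'S673L', 'W457L']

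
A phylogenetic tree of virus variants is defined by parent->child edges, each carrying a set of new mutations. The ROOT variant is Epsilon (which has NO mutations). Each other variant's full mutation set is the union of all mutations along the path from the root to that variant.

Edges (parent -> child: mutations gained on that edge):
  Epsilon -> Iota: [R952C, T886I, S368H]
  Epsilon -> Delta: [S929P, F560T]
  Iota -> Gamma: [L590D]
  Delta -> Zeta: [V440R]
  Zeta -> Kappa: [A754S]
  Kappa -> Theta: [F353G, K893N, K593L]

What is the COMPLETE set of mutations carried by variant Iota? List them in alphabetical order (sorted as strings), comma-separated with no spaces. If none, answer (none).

Answer: R952C,S368H,T886I

Derivation:
At Epsilon: gained [] -> total []
At Iota: gained ['R952C', 'T886I', 'S368H'] -> total ['R952C', 'S368H', 'T886I']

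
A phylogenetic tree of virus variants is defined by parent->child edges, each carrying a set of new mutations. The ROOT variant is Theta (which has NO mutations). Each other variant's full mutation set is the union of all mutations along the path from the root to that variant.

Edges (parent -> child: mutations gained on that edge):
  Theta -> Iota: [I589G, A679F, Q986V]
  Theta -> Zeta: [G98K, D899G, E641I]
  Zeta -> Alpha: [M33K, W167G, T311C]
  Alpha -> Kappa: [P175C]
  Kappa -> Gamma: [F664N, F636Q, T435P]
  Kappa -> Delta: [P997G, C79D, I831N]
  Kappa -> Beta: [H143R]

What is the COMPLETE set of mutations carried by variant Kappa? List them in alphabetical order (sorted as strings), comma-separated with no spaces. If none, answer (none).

At Theta: gained [] -> total []
At Zeta: gained ['G98K', 'D899G', 'E641I'] -> total ['D899G', 'E641I', 'G98K']
At Alpha: gained ['M33K', 'W167G', 'T311C'] -> total ['D899G', 'E641I', 'G98K', 'M33K', 'T311C', 'W167G']
At Kappa: gained ['P175C'] -> total ['D899G', 'E641I', 'G98K', 'M33K', 'P175C', 'T311C', 'W167G']

Answer: D899G,E641I,G98K,M33K,P175C,T311C,W167G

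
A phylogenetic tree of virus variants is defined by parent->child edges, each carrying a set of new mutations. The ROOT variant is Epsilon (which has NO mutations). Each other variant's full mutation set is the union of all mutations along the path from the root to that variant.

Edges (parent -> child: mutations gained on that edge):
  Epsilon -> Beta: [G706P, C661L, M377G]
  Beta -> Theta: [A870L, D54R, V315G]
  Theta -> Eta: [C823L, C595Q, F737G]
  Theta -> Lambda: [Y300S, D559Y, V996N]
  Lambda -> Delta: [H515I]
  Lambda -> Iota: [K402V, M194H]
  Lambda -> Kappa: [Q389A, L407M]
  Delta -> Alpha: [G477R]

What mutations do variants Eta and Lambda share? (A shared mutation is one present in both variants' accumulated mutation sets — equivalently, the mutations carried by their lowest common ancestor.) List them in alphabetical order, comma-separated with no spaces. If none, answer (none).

Answer: A870L,C661L,D54R,G706P,M377G,V315G

Derivation:
Accumulating mutations along path to Eta:
  At Epsilon: gained [] -> total []
  At Beta: gained ['G706P', 'C661L', 'M377G'] -> total ['C661L', 'G706P', 'M377G']
  At Theta: gained ['A870L', 'D54R', 'V315G'] -> total ['A870L', 'C661L', 'D54R', 'G706P', 'M377G', 'V315G']
  At Eta: gained ['C823L', 'C595Q', 'F737G'] -> total ['A870L', 'C595Q', 'C661L', 'C823L', 'D54R', 'F737G', 'G706P', 'M377G', 'V315G']
Mutations(Eta) = ['A870L', 'C595Q', 'C661L', 'C823L', 'D54R', 'F737G', 'G706P', 'M377G', 'V315G']
Accumulating mutations along path to Lambda:
  At Epsilon: gained [] -> total []
  At Beta: gained ['G706P', 'C661L', 'M377G'] -> total ['C661L', 'G706P', 'M377G']
  At Theta: gained ['A870L', 'D54R', 'V315G'] -> total ['A870L', 'C661L', 'D54R', 'G706P', 'M377G', 'V315G']
  At Lambda: gained ['Y300S', 'D559Y', 'V996N'] -> total ['A870L', 'C661L', 'D54R', 'D559Y', 'G706P', 'M377G', 'V315G', 'V996N', 'Y300S']
Mutations(Lambda) = ['A870L', 'C661L', 'D54R', 'D559Y', 'G706P', 'M377G', 'V315G', 'V996N', 'Y300S']
Intersection: ['A870L', 'C595Q', 'C661L', 'C823L', 'D54R', 'F737G', 'G706P', 'M377G', 'V315G'] ∩ ['A870L', 'C661L', 'D54R', 'D559Y', 'G706P', 'M377G', 'V315G', 'V996N', 'Y300S'] = ['A870L', 'C661L', 'D54R', 'G706P', 'M377G', 'V315G']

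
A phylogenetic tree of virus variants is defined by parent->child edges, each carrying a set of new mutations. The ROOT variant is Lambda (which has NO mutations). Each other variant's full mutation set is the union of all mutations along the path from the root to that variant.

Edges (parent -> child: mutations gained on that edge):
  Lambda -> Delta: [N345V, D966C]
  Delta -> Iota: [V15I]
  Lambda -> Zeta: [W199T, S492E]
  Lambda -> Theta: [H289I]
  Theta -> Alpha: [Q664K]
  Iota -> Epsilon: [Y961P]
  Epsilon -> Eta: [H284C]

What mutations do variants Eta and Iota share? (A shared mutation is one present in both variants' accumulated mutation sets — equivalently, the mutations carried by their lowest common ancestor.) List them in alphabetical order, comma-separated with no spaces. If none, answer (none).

Accumulating mutations along path to Eta:
  At Lambda: gained [] -> total []
  At Delta: gained ['N345V', 'D966C'] -> total ['D966C', 'N345V']
  At Iota: gained ['V15I'] -> total ['D966C', 'N345V', 'V15I']
  At Epsilon: gained ['Y961P'] -> total ['D966C', 'N345V', 'V15I', 'Y961P']
  At Eta: gained ['H284C'] -> total ['D966C', 'H284C', 'N345V', 'V15I', 'Y961P']
Mutations(Eta) = ['D966C', 'H284C', 'N345V', 'V15I', 'Y961P']
Accumulating mutations along path to Iota:
  At Lambda: gained [] -> total []
  At Delta: gained ['N345V', 'D966C'] -> total ['D966C', 'N345V']
  At Iota: gained ['V15I'] -> total ['D966C', 'N345V', 'V15I']
Mutations(Iota) = ['D966C', 'N345V', 'V15I']
Intersection: ['D966C', 'H284C', 'N345V', 'V15I', 'Y961P'] ∩ ['D966C', 'N345V', 'V15I'] = ['D966C', 'N345V', 'V15I']

Answer: D966C,N345V,V15I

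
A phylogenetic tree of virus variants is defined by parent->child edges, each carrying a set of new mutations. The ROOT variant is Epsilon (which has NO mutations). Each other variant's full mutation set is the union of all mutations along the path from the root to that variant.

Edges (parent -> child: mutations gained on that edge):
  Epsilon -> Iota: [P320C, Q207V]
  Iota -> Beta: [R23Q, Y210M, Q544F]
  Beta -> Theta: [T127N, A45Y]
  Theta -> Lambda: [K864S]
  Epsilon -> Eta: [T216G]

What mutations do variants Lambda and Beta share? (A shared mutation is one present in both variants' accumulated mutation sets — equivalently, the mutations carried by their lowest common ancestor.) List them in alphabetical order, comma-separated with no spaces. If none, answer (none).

Accumulating mutations along path to Lambda:
  At Epsilon: gained [] -> total []
  At Iota: gained ['P320C', 'Q207V'] -> total ['P320C', 'Q207V']
  At Beta: gained ['R23Q', 'Y210M', 'Q544F'] -> total ['P320C', 'Q207V', 'Q544F', 'R23Q', 'Y210M']
  At Theta: gained ['T127N', 'A45Y'] -> total ['A45Y', 'P320C', 'Q207V', 'Q544F', 'R23Q', 'T127N', 'Y210M']
  At Lambda: gained ['K864S'] -> total ['A45Y', 'K864S', 'P320C', 'Q207V', 'Q544F', 'R23Q', 'T127N', 'Y210M']
Mutations(Lambda) = ['A45Y', 'K864S', 'P320C', 'Q207V', 'Q544F', 'R23Q', 'T127N', 'Y210M']
Accumulating mutations along path to Beta:
  At Epsilon: gained [] -> total []
  At Iota: gained ['P320C', 'Q207V'] -> total ['P320C', 'Q207V']
  At Beta: gained ['R23Q', 'Y210M', 'Q544F'] -> total ['P320C', 'Q207V', 'Q544F', 'R23Q', 'Y210M']
Mutations(Beta) = ['P320C', 'Q207V', 'Q544F', 'R23Q', 'Y210M']
Intersection: ['A45Y', 'K864S', 'P320C', 'Q207V', 'Q544F', 'R23Q', 'T127N', 'Y210M'] ∩ ['P320C', 'Q207V', 'Q544F', 'R23Q', 'Y210M'] = ['P320C', 'Q207V', 'Q544F', 'R23Q', 'Y210M']

Answer: P320C,Q207V,Q544F,R23Q,Y210M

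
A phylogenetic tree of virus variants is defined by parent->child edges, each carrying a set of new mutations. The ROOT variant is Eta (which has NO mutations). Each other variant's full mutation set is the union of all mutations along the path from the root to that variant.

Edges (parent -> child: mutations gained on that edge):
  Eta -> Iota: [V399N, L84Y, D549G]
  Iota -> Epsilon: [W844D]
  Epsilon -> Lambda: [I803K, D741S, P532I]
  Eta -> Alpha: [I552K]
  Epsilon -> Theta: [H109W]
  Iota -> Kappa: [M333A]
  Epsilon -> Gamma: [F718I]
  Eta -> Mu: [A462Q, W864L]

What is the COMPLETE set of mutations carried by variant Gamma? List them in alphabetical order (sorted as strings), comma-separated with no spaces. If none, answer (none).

At Eta: gained [] -> total []
At Iota: gained ['V399N', 'L84Y', 'D549G'] -> total ['D549G', 'L84Y', 'V399N']
At Epsilon: gained ['W844D'] -> total ['D549G', 'L84Y', 'V399N', 'W844D']
At Gamma: gained ['F718I'] -> total ['D549G', 'F718I', 'L84Y', 'V399N', 'W844D']

Answer: D549G,F718I,L84Y,V399N,W844D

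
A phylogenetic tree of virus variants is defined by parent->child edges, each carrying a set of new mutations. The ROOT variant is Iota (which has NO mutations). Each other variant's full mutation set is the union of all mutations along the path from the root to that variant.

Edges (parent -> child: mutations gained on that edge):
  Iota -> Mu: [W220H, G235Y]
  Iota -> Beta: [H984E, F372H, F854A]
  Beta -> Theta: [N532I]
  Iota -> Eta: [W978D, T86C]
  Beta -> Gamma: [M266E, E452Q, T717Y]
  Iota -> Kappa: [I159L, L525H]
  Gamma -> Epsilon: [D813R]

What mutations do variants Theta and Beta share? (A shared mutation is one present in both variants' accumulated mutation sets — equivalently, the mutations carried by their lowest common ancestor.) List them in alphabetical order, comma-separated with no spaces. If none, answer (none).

Accumulating mutations along path to Theta:
  At Iota: gained [] -> total []
  At Beta: gained ['H984E', 'F372H', 'F854A'] -> total ['F372H', 'F854A', 'H984E']
  At Theta: gained ['N532I'] -> total ['F372H', 'F854A', 'H984E', 'N532I']
Mutations(Theta) = ['F372H', 'F854A', 'H984E', 'N532I']
Accumulating mutations along path to Beta:
  At Iota: gained [] -> total []
  At Beta: gained ['H984E', 'F372H', 'F854A'] -> total ['F372H', 'F854A', 'H984E']
Mutations(Beta) = ['F372H', 'F854A', 'H984E']
Intersection: ['F372H', 'F854A', 'H984E', 'N532I'] ∩ ['F372H', 'F854A', 'H984E'] = ['F372H', 'F854A', 'H984E']

Answer: F372H,F854A,H984E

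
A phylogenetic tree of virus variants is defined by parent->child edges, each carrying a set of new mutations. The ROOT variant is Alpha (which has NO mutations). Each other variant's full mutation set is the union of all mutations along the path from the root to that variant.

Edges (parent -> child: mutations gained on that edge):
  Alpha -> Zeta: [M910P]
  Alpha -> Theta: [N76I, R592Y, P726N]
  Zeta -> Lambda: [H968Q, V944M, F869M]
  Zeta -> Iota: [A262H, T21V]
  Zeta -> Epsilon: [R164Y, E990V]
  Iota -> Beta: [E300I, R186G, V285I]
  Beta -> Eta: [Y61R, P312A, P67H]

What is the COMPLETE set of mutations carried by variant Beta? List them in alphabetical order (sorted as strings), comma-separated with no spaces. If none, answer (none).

At Alpha: gained [] -> total []
At Zeta: gained ['M910P'] -> total ['M910P']
At Iota: gained ['A262H', 'T21V'] -> total ['A262H', 'M910P', 'T21V']
At Beta: gained ['E300I', 'R186G', 'V285I'] -> total ['A262H', 'E300I', 'M910P', 'R186G', 'T21V', 'V285I']

Answer: A262H,E300I,M910P,R186G,T21V,V285I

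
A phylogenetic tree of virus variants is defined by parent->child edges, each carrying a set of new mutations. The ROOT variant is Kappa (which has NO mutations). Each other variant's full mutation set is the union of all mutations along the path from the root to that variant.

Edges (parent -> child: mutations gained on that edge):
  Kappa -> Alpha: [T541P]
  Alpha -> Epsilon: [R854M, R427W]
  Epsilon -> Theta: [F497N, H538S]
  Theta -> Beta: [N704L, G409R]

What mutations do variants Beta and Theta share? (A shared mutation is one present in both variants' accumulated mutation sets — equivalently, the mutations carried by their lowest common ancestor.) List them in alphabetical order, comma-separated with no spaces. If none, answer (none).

Accumulating mutations along path to Beta:
  At Kappa: gained [] -> total []
  At Alpha: gained ['T541P'] -> total ['T541P']
  At Epsilon: gained ['R854M', 'R427W'] -> total ['R427W', 'R854M', 'T541P']
  At Theta: gained ['F497N', 'H538S'] -> total ['F497N', 'H538S', 'R427W', 'R854M', 'T541P']
  At Beta: gained ['N704L', 'G409R'] -> total ['F497N', 'G409R', 'H538S', 'N704L', 'R427W', 'R854M', 'T541P']
Mutations(Beta) = ['F497N', 'G409R', 'H538S', 'N704L', 'R427W', 'R854M', 'T541P']
Accumulating mutations along path to Theta:
  At Kappa: gained [] -> total []
  At Alpha: gained ['T541P'] -> total ['T541P']
  At Epsilon: gained ['R854M', 'R427W'] -> total ['R427W', 'R854M', 'T541P']
  At Theta: gained ['F497N', 'H538S'] -> total ['F497N', 'H538S', 'R427W', 'R854M', 'T541P']
Mutations(Theta) = ['F497N', 'H538S', 'R427W', 'R854M', 'T541P']
Intersection: ['F497N', 'G409R', 'H538S', 'N704L', 'R427W', 'R854M', 'T541P'] ∩ ['F497N', 'H538S', 'R427W', 'R854M', 'T541P'] = ['F497N', 'H538S', 'R427W', 'R854M', 'T541P']

Answer: F497N,H538S,R427W,R854M,T541P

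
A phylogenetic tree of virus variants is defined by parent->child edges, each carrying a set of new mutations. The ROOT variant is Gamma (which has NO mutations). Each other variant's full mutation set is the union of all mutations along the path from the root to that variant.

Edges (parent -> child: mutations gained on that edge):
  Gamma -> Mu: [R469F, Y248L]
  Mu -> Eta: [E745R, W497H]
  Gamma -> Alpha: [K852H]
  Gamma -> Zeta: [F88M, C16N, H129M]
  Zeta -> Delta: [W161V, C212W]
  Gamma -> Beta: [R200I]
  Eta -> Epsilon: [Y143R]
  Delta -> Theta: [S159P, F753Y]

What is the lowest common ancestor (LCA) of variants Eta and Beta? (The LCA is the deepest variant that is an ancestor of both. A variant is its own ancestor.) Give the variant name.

Path from root to Eta: Gamma -> Mu -> Eta
  ancestors of Eta: {Gamma, Mu, Eta}
Path from root to Beta: Gamma -> Beta
  ancestors of Beta: {Gamma, Beta}
Common ancestors: {Gamma}
Walk up from Beta: Beta (not in ancestors of Eta), Gamma (in ancestors of Eta)
Deepest common ancestor (LCA) = Gamma

Answer: Gamma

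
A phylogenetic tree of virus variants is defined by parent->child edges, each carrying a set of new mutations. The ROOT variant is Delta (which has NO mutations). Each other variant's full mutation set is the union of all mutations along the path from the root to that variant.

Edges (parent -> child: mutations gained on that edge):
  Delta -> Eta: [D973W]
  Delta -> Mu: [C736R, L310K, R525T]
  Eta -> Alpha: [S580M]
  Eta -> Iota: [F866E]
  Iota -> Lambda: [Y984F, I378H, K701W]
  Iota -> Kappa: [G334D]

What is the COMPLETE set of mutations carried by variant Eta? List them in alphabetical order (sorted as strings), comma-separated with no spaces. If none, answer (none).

At Delta: gained [] -> total []
At Eta: gained ['D973W'] -> total ['D973W']

Answer: D973W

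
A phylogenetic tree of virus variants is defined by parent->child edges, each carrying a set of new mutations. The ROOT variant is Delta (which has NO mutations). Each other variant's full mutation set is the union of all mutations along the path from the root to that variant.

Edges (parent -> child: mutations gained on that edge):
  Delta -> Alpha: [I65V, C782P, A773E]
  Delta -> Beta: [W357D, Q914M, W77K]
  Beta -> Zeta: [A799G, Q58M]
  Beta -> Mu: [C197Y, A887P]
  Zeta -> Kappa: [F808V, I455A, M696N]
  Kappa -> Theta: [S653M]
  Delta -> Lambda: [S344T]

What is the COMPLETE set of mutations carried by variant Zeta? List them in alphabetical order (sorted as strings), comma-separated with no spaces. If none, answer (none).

At Delta: gained [] -> total []
At Beta: gained ['W357D', 'Q914M', 'W77K'] -> total ['Q914M', 'W357D', 'W77K']
At Zeta: gained ['A799G', 'Q58M'] -> total ['A799G', 'Q58M', 'Q914M', 'W357D', 'W77K']

Answer: A799G,Q58M,Q914M,W357D,W77K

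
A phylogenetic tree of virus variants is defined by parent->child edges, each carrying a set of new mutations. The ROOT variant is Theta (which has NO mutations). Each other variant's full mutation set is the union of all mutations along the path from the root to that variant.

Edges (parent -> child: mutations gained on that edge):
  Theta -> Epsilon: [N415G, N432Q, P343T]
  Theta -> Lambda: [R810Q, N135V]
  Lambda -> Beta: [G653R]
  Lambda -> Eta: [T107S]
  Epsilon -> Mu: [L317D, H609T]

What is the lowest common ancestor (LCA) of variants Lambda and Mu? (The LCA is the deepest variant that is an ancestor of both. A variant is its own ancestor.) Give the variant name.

Path from root to Lambda: Theta -> Lambda
  ancestors of Lambda: {Theta, Lambda}
Path from root to Mu: Theta -> Epsilon -> Mu
  ancestors of Mu: {Theta, Epsilon, Mu}
Common ancestors: {Theta}
Walk up from Mu: Mu (not in ancestors of Lambda), Epsilon (not in ancestors of Lambda), Theta (in ancestors of Lambda)
Deepest common ancestor (LCA) = Theta

Answer: Theta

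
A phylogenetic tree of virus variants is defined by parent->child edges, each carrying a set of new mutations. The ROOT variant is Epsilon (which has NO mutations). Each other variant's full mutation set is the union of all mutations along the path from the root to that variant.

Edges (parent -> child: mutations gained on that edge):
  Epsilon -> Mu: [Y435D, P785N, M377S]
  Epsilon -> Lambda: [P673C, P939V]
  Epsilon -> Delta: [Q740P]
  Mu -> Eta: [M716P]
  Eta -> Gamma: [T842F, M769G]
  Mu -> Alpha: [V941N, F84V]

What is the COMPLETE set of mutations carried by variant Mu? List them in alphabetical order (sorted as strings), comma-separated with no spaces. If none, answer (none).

Answer: M377S,P785N,Y435D

Derivation:
At Epsilon: gained [] -> total []
At Mu: gained ['Y435D', 'P785N', 'M377S'] -> total ['M377S', 'P785N', 'Y435D']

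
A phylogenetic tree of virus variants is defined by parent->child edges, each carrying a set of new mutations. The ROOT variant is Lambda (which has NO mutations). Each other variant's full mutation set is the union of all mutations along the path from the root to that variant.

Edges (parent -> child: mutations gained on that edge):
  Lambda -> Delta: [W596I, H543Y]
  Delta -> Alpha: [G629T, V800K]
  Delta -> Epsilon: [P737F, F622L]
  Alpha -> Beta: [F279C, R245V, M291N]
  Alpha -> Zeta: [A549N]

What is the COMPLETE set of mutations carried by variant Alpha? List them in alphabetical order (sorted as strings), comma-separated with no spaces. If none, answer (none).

Answer: G629T,H543Y,V800K,W596I

Derivation:
At Lambda: gained [] -> total []
At Delta: gained ['W596I', 'H543Y'] -> total ['H543Y', 'W596I']
At Alpha: gained ['G629T', 'V800K'] -> total ['G629T', 'H543Y', 'V800K', 'W596I']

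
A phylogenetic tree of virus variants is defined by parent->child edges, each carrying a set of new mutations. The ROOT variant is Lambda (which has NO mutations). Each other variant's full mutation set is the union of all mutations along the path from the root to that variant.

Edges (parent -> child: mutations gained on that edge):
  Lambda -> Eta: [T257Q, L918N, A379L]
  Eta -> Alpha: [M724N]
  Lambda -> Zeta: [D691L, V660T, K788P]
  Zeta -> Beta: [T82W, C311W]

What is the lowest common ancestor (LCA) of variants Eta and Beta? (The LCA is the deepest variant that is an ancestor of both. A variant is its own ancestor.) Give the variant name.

Answer: Lambda

Derivation:
Path from root to Eta: Lambda -> Eta
  ancestors of Eta: {Lambda, Eta}
Path from root to Beta: Lambda -> Zeta -> Beta
  ancestors of Beta: {Lambda, Zeta, Beta}
Common ancestors: {Lambda}
Walk up from Beta: Beta (not in ancestors of Eta), Zeta (not in ancestors of Eta), Lambda (in ancestors of Eta)
Deepest common ancestor (LCA) = Lambda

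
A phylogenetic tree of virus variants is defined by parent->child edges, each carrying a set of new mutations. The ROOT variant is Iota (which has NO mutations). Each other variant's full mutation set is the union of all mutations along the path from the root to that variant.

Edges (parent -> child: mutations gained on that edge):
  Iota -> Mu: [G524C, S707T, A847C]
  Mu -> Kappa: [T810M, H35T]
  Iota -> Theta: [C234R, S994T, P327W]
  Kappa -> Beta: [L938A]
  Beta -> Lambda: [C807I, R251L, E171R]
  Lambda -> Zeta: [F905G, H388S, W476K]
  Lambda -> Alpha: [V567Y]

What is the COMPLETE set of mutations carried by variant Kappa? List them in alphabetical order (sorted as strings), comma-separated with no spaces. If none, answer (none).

At Iota: gained [] -> total []
At Mu: gained ['G524C', 'S707T', 'A847C'] -> total ['A847C', 'G524C', 'S707T']
At Kappa: gained ['T810M', 'H35T'] -> total ['A847C', 'G524C', 'H35T', 'S707T', 'T810M']

Answer: A847C,G524C,H35T,S707T,T810M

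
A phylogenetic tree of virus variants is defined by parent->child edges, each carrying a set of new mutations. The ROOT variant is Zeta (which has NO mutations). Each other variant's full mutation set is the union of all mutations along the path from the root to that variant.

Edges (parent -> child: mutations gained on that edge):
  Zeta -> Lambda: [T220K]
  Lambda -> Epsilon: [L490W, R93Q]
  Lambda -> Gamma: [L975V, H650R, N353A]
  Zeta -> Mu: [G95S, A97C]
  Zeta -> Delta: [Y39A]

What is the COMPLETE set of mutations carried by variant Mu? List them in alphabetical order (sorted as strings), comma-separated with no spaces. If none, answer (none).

At Zeta: gained [] -> total []
At Mu: gained ['G95S', 'A97C'] -> total ['A97C', 'G95S']

Answer: A97C,G95S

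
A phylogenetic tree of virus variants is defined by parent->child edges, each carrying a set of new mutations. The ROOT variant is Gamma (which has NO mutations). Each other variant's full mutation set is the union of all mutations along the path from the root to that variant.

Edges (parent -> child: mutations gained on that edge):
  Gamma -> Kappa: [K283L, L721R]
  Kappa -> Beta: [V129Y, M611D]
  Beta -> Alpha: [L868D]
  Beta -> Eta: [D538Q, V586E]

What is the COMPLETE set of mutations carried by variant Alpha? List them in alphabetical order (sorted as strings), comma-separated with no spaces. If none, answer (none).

Answer: K283L,L721R,L868D,M611D,V129Y

Derivation:
At Gamma: gained [] -> total []
At Kappa: gained ['K283L', 'L721R'] -> total ['K283L', 'L721R']
At Beta: gained ['V129Y', 'M611D'] -> total ['K283L', 'L721R', 'M611D', 'V129Y']
At Alpha: gained ['L868D'] -> total ['K283L', 'L721R', 'L868D', 'M611D', 'V129Y']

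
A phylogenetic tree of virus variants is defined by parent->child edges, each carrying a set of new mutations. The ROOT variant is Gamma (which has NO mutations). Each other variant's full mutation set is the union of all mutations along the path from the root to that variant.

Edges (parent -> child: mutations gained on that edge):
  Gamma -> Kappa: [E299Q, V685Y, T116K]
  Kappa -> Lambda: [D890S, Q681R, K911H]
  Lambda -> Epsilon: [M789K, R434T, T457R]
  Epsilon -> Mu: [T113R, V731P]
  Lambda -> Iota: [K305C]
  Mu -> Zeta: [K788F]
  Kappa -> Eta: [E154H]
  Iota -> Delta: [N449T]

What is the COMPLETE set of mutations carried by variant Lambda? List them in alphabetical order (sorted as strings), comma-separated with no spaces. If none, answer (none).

At Gamma: gained [] -> total []
At Kappa: gained ['E299Q', 'V685Y', 'T116K'] -> total ['E299Q', 'T116K', 'V685Y']
At Lambda: gained ['D890S', 'Q681R', 'K911H'] -> total ['D890S', 'E299Q', 'K911H', 'Q681R', 'T116K', 'V685Y']

Answer: D890S,E299Q,K911H,Q681R,T116K,V685Y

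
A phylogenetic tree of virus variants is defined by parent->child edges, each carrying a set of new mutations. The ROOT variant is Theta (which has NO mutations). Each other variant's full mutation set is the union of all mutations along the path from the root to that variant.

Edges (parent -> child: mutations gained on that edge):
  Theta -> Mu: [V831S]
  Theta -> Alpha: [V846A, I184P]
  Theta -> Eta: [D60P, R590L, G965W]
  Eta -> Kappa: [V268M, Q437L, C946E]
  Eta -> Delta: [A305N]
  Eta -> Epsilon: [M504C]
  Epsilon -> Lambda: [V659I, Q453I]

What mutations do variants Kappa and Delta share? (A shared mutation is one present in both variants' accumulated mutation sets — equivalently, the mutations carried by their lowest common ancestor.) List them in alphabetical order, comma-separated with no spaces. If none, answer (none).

Accumulating mutations along path to Kappa:
  At Theta: gained [] -> total []
  At Eta: gained ['D60P', 'R590L', 'G965W'] -> total ['D60P', 'G965W', 'R590L']
  At Kappa: gained ['V268M', 'Q437L', 'C946E'] -> total ['C946E', 'D60P', 'G965W', 'Q437L', 'R590L', 'V268M']
Mutations(Kappa) = ['C946E', 'D60P', 'G965W', 'Q437L', 'R590L', 'V268M']
Accumulating mutations along path to Delta:
  At Theta: gained [] -> total []
  At Eta: gained ['D60P', 'R590L', 'G965W'] -> total ['D60P', 'G965W', 'R590L']
  At Delta: gained ['A305N'] -> total ['A305N', 'D60P', 'G965W', 'R590L']
Mutations(Delta) = ['A305N', 'D60P', 'G965W', 'R590L']
Intersection: ['C946E', 'D60P', 'G965W', 'Q437L', 'R590L', 'V268M'] ∩ ['A305N', 'D60P', 'G965W', 'R590L'] = ['D60P', 'G965W', 'R590L']

Answer: D60P,G965W,R590L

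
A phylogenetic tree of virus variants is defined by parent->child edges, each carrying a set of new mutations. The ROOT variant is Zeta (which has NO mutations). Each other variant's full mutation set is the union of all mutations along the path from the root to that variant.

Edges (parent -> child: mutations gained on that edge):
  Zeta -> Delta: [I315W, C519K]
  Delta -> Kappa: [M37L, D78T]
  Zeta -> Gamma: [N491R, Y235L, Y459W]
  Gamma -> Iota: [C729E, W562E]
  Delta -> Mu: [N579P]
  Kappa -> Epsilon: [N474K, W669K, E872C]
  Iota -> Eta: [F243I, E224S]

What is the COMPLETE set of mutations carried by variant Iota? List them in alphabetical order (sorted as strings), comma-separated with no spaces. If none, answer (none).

Answer: C729E,N491R,W562E,Y235L,Y459W

Derivation:
At Zeta: gained [] -> total []
At Gamma: gained ['N491R', 'Y235L', 'Y459W'] -> total ['N491R', 'Y235L', 'Y459W']
At Iota: gained ['C729E', 'W562E'] -> total ['C729E', 'N491R', 'W562E', 'Y235L', 'Y459W']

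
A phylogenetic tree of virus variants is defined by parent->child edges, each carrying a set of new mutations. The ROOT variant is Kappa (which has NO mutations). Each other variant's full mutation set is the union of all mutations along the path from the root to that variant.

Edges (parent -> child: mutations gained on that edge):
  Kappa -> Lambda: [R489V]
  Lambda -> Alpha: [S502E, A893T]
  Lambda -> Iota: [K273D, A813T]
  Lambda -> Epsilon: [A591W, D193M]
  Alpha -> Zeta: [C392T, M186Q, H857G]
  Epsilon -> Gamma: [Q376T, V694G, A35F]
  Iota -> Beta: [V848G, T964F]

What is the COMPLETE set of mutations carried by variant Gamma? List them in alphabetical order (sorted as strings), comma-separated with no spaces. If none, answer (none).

Answer: A35F,A591W,D193M,Q376T,R489V,V694G

Derivation:
At Kappa: gained [] -> total []
At Lambda: gained ['R489V'] -> total ['R489V']
At Epsilon: gained ['A591W', 'D193M'] -> total ['A591W', 'D193M', 'R489V']
At Gamma: gained ['Q376T', 'V694G', 'A35F'] -> total ['A35F', 'A591W', 'D193M', 'Q376T', 'R489V', 'V694G']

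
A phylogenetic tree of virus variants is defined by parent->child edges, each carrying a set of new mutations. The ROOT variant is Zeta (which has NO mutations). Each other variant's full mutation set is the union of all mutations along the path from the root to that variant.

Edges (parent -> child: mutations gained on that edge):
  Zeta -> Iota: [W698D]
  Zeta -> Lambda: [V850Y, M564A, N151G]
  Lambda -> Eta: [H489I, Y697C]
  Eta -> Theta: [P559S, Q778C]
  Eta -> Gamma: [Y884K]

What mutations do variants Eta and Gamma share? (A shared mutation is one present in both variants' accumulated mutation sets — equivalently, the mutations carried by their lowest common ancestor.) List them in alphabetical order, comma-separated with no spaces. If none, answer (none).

Answer: H489I,M564A,N151G,V850Y,Y697C

Derivation:
Accumulating mutations along path to Eta:
  At Zeta: gained [] -> total []
  At Lambda: gained ['V850Y', 'M564A', 'N151G'] -> total ['M564A', 'N151G', 'V850Y']
  At Eta: gained ['H489I', 'Y697C'] -> total ['H489I', 'M564A', 'N151G', 'V850Y', 'Y697C']
Mutations(Eta) = ['H489I', 'M564A', 'N151G', 'V850Y', 'Y697C']
Accumulating mutations along path to Gamma:
  At Zeta: gained [] -> total []
  At Lambda: gained ['V850Y', 'M564A', 'N151G'] -> total ['M564A', 'N151G', 'V850Y']
  At Eta: gained ['H489I', 'Y697C'] -> total ['H489I', 'M564A', 'N151G', 'V850Y', 'Y697C']
  At Gamma: gained ['Y884K'] -> total ['H489I', 'M564A', 'N151G', 'V850Y', 'Y697C', 'Y884K']
Mutations(Gamma) = ['H489I', 'M564A', 'N151G', 'V850Y', 'Y697C', 'Y884K']
Intersection: ['H489I', 'M564A', 'N151G', 'V850Y', 'Y697C'] ∩ ['H489I', 'M564A', 'N151G', 'V850Y', 'Y697C', 'Y884K'] = ['H489I', 'M564A', 'N151G', 'V850Y', 'Y697C']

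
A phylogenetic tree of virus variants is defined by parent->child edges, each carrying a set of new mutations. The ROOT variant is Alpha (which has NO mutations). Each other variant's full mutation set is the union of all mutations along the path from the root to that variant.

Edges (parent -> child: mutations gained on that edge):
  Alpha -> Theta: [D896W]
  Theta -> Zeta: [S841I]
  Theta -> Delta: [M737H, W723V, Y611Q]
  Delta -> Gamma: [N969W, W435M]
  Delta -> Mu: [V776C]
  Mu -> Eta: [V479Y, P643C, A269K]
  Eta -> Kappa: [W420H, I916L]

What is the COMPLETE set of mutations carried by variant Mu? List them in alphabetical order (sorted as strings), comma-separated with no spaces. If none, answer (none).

At Alpha: gained [] -> total []
At Theta: gained ['D896W'] -> total ['D896W']
At Delta: gained ['M737H', 'W723V', 'Y611Q'] -> total ['D896W', 'M737H', 'W723V', 'Y611Q']
At Mu: gained ['V776C'] -> total ['D896W', 'M737H', 'V776C', 'W723V', 'Y611Q']

Answer: D896W,M737H,V776C,W723V,Y611Q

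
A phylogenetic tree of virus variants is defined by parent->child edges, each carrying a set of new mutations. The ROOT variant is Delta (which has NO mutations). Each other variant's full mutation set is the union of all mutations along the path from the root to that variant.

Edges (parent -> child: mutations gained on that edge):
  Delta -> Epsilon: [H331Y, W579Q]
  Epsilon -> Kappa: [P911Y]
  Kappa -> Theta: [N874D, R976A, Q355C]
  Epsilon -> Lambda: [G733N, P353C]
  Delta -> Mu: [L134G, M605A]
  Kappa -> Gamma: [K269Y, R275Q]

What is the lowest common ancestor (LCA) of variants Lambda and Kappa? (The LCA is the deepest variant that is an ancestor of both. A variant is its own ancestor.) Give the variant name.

Answer: Epsilon

Derivation:
Path from root to Lambda: Delta -> Epsilon -> Lambda
  ancestors of Lambda: {Delta, Epsilon, Lambda}
Path from root to Kappa: Delta -> Epsilon -> Kappa
  ancestors of Kappa: {Delta, Epsilon, Kappa}
Common ancestors: {Delta, Epsilon}
Walk up from Kappa: Kappa (not in ancestors of Lambda), Epsilon (in ancestors of Lambda), Delta (in ancestors of Lambda)
Deepest common ancestor (LCA) = Epsilon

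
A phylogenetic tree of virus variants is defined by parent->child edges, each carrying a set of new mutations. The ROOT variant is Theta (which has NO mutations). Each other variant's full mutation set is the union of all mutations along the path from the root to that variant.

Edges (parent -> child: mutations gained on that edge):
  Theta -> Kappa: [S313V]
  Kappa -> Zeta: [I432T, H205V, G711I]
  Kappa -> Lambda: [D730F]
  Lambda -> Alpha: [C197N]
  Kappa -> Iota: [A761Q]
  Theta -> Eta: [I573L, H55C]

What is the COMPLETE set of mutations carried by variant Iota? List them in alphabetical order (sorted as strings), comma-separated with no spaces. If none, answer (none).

Answer: A761Q,S313V

Derivation:
At Theta: gained [] -> total []
At Kappa: gained ['S313V'] -> total ['S313V']
At Iota: gained ['A761Q'] -> total ['A761Q', 'S313V']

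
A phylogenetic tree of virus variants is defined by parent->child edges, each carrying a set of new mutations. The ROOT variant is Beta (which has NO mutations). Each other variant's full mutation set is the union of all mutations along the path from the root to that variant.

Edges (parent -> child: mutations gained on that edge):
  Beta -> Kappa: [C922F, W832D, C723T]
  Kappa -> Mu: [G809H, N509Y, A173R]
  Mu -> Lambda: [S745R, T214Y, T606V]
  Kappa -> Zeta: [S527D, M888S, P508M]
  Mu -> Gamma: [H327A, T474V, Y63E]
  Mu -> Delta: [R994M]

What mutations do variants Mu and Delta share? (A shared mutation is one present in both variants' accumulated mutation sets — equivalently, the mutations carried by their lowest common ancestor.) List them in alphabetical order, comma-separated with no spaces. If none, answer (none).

Accumulating mutations along path to Mu:
  At Beta: gained [] -> total []
  At Kappa: gained ['C922F', 'W832D', 'C723T'] -> total ['C723T', 'C922F', 'W832D']
  At Mu: gained ['G809H', 'N509Y', 'A173R'] -> total ['A173R', 'C723T', 'C922F', 'G809H', 'N509Y', 'W832D']
Mutations(Mu) = ['A173R', 'C723T', 'C922F', 'G809H', 'N509Y', 'W832D']
Accumulating mutations along path to Delta:
  At Beta: gained [] -> total []
  At Kappa: gained ['C922F', 'W832D', 'C723T'] -> total ['C723T', 'C922F', 'W832D']
  At Mu: gained ['G809H', 'N509Y', 'A173R'] -> total ['A173R', 'C723T', 'C922F', 'G809H', 'N509Y', 'W832D']
  At Delta: gained ['R994M'] -> total ['A173R', 'C723T', 'C922F', 'G809H', 'N509Y', 'R994M', 'W832D']
Mutations(Delta) = ['A173R', 'C723T', 'C922F', 'G809H', 'N509Y', 'R994M', 'W832D']
Intersection: ['A173R', 'C723T', 'C922F', 'G809H', 'N509Y', 'W832D'] ∩ ['A173R', 'C723T', 'C922F', 'G809H', 'N509Y', 'R994M', 'W832D'] = ['A173R', 'C723T', 'C922F', 'G809H', 'N509Y', 'W832D']

Answer: A173R,C723T,C922F,G809H,N509Y,W832D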